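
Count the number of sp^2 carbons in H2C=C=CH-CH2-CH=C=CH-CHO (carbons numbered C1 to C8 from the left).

C1: sp2 ✓
C2: sp
C3: sp2 ✓
C4: sp3
C5: sp2 ✓
C6: sp
C7: sp2 ✓
C8: sp2 ✓
C1, C3, C5, C7, C8 → 5 sp2 carbons.

5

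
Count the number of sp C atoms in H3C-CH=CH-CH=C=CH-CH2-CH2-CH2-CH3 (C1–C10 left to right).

C1: sp3
C2: sp2
C3: sp2
C4: sp2
C5: sp ✓
C6: sp2
C7: sp3
C8: sp3
C9: sp3
C10: sp3
C5 → 1 sp carbon.

1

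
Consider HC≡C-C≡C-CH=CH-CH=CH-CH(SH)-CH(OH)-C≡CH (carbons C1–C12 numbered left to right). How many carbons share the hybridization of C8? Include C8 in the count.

C8 is sp2 (one π bond).
C1: sp
C2: sp
C3: sp
C4: sp
C5: sp2 ✓
C6: sp2 ✓
C7: sp2 ✓
C8: sp2 ✓
C9: sp3
C10: sp3
C11: sp
C12: sp
4 carbons are sp2.

4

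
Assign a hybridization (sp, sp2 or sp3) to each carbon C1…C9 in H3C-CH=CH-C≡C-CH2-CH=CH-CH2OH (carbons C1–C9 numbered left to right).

C1 sp3, C2 sp2, C3 sp2, C4 sp, C5 sp, C6 sp3, C7 sp2, C8 sp2, C9 sp3

C1 — 4 σ bonds. Steric number 4, so sp3.
C2 (3 σ bonds, plus one π bond) has steric number 3: sp2.
C3 carries 3 σ bonds, plus one π bond, giving a steric number of 3, so it is sp2.
C4: 2 σ bonds, plus two π bonds; 2 regions of electron density → sp.
C5 (2 σ bonds, plus two π bonds) has steric number 2: sp.
C6 (4 σ bonds) has steric number 4: sp3.
C7: 3 σ bonds, plus one π bond; 3 regions of electron density → sp2.
C8 — 3 σ bonds, plus one π bond. Steric number 3, so sp2.
C9 has 4 σ bonds: steric number 4 → sp3.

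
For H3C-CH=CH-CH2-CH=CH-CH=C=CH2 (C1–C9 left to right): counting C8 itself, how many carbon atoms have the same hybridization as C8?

1

C8 is sp (two π bonds).
C1: sp3
C2: sp2
C3: sp2
C4: sp3
C5: sp2
C6: sp2
C7: sp2
C8: sp ✓
C9: sp2
1 carbon is sp.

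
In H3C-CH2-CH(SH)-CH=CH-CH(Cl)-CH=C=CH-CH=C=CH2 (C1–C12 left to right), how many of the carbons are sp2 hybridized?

C1: sp3
C2: sp3
C3: sp3
C4: sp2 ✓
C5: sp2 ✓
C6: sp3
C7: sp2 ✓
C8: sp
C9: sp2 ✓
C10: sp2 ✓
C11: sp
C12: sp2 ✓
C4, C5, C7, C9, C10, C12 → 6 sp2 carbons.

6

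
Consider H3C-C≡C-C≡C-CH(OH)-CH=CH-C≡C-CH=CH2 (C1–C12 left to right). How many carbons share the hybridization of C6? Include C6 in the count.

2

C6 is sp3 (only σ bonds).
C1: sp3 ✓
C2: sp
C3: sp
C4: sp
C5: sp
C6: sp3 ✓
C7: sp2
C8: sp2
C9: sp
C10: sp
C11: sp2
C12: sp2
2 carbons are sp3.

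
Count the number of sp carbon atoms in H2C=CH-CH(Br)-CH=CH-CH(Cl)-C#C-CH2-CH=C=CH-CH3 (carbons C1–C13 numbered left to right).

C1: sp2
C2: sp2
C3: sp3
C4: sp2
C5: sp2
C6: sp3
C7: sp ✓
C8: sp ✓
C9: sp3
C10: sp2
C11: sp ✓
C12: sp2
C13: sp3
C7, C8, C11 → 3 sp carbons.

3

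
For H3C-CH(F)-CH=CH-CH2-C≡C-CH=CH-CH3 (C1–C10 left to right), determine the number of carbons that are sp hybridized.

C1: sp3
C2: sp3
C3: sp2
C4: sp2
C5: sp3
C6: sp ✓
C7: sp ✓
C8: sp2
C9: sp2
C10: sp3
C6, C7 → 2 sp carbons.

2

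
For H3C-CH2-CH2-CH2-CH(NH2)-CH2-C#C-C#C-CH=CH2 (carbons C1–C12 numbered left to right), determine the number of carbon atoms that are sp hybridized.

4

C1: sp3
C2: sp3
C3: sp3
C4: sp3
C5: sp3
C6: sp3
C7: sp ✓
C8: sp ✓
C9: sp ✓
C10: sp ✓
C11: sp2
C12: sp2
C7, C8, C9, C10 → 4 sp carbons.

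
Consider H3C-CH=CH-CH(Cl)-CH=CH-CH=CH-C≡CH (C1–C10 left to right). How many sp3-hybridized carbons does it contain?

C1: sp3 ✓
C2: sp2
C3: sp2
C4: sp3 ✓
C5: sp2
C6: sp2
C7: sp2
C8: sp2
C9: sp
C10: sp
C1, C4 → 2 sp3 carbons.

2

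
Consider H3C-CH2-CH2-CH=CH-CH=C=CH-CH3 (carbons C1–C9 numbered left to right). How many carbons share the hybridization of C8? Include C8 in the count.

C8 is sp2 (one π bond).
C1: sp3
C2: sp3
C3: sp3
C4: sp2 ✓
C5: sp2 ✓
C6: sp2 ✓
C7: sp
C8: sp2 ✓
C9: sp3
4 carbons are sp2.

4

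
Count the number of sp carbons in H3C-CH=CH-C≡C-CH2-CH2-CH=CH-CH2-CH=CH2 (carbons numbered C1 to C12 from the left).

2

C1: sp3
C2: sp2
C3: sp2
C4: sp ✓
C5: sp ✓
C6: sp3
C7: sp3
C8: sp2
C9: sp2
C10: sp3
C11: sp2
C12: sp2
C4, C5 → 2 sp carbons.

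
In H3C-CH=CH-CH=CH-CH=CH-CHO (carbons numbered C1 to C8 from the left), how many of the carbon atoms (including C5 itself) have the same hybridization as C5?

C5 is sp2 (one π bond).
C1: sp3
C2: sp2 ✓
C3: sp2 ✓
C4: sp2 ✓
C5: sp2 ✓
C6: sp2 ✓
C7: sp2 ✓
C8: sp2 ✓
7 carbons are sp2.

7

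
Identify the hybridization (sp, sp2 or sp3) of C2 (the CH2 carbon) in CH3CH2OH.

C2 (the CH2 carbon) — 4 σ bonds. Steric number 4, so sp3.

sp³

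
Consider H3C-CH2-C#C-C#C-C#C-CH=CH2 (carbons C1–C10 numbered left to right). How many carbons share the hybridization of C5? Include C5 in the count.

6

C5 is sp (two π bonds).
C1: sp3
C2: sp3
C3: sp ✓
C4: sp ✓
C5: sp ✓
C6: sp ✓
C7: sp ✓
C8: sp ✓
C9: sp2
C10: sp2
6 carbons are sp.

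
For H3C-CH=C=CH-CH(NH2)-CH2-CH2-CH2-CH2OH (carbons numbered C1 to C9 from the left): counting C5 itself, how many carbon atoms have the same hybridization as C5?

6

C5 is sp3 (only σ bonds).
C1: sp3 ✓
C2: sp2
C3: sp
C4: sp2
C5: sp3 ✓
C6: sp3 ✓
C7: sp3 ✓
C8: sp3 ✓
C9: sp3 ✓
6 carbons are sp3.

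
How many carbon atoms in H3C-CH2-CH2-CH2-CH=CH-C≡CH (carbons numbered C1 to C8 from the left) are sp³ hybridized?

C1: sp3 ✓
C2: sp3 ✓
C3: sp3 ✓
C4: sp3 ✓
C5: sp2
C6: sp2
C7: sp
C8: sp
C1, C2, C3, C4 → 4 sp3 carbons.

4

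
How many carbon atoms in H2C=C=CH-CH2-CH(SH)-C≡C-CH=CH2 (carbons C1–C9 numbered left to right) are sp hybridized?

C1: sp2
C2: sp ✓
C3: sp2
C4: sp3
C5: sp3
C6: sp ✓
C7: sp ✓
C8: sp2
C9: sp2
C2, C6, C7 → 3 sp carbons.

3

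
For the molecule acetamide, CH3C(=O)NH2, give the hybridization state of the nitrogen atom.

sp^2

The nitrogen lone pair is delocalised into the carbonyl π system (amide resonance), so N is planar sp2 rather than the sp3 a naive steric count of 4 would suggest.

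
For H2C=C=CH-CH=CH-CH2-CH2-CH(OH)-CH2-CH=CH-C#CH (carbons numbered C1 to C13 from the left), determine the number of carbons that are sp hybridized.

C1: sp2
C2: sp ✓
C3: sp2
C4: sp2
C5: sp2
C6: sp3
C7: sp3
C8: sp3
C9: sp3
C10: sp2
C11: sp2
C12: sp ✓
C13: sp ✓
C2, C12, C13 → 3 sp carbons.

3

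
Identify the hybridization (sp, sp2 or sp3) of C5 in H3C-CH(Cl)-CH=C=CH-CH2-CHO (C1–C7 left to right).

C5 carries 3 σ bonds, plus one π bond, giving a steric number of 3, so it is sp2.

sp^2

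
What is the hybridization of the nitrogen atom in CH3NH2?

Three σ bonds + one lone pair = steric number 4 → sp3.

sp3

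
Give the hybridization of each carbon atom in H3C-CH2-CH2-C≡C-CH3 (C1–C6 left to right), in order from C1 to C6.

C1 carries 4 σ bonds, giving a steric number of 4, so it is sp3.
C2 — 4 σ bonds. Steric number 4, so sp3.
C3: 4 σ bonds — 4 electron domains, sp3.
C4 has 2 σ bonds, plus two π bonds: steric number 2 → sp.
C5 — 2 σ bonds, plus two π bonds. Steric number 2, so sp.
C6 (4 σ bonds) has steric number 4: sp3.

C1 sp3, C2 sp3, C3 sp3, C4 sp, C5 sp, C6 sp3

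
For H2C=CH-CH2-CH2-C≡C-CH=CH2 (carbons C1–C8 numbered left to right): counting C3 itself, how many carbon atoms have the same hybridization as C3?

2

C3 is sp3 (only σ bonds).
C1: sp2
C2: sp2
C3: sp3 ✓
C4: sp3 ✓
C5: sp
C6: sp
C7: sp2
C8: sp2
2 carbons are sp3.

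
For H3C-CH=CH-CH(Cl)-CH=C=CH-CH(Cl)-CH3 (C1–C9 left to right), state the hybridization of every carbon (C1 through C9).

C1: 4 σ bonds — 4 electron domains, sp3.
C2: 3 σ bonds, plus one π bond; 3 regions of electron density → sp2.
C3: 3 σ bonds, plus one π bond — 3 electron domains, sp2.
C4 has 4 σ bonds: steric number 4 → sp3.
C5 is sp2: 3 σ bonds, plus one π bond, 3 electron-density regions.
C6 — 2 σ bonds, plus two π bonds. Steric number 2, so sp.
C7 (3 σ bonds, plus one π bond) has steric number 3: sp2.
C8 — 4 σ bonds. Steric number 4, so sp3.
C9: 4 σ bonds — 4 electron domains, sp3.

C1 sp3, C2 sp2, C3 sp2, C4 sp3, C5 sp2, C6 sp, C7 sp2, C8 sp3, C9 sp3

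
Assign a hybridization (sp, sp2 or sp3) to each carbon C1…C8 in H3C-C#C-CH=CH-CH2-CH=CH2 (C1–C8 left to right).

C1: 4 σ bonds — 4 electron domains, sp3.
C2: 2 σ bonds, plus two π bonds; 2 regions of electron density → sp.
C3 (2 σ bonds, plus two π bonds) has steric number 2: sp.
C4 has 3 σ bonds, plus one π bond: steric number 3 → sp2.
C5 has 3 σ bonds, plus one π bond: steric number 3 → sp2.
C6 — 4 σ bonds. Steric number 4, so sp3.
C7 carries 3 σ bonds, plus one π bond, giving a steric number of 3, so it is sp2.
C8: 3 σ bonds, plus one π bond; 3 regions of electron density → sp2.

C1 sp3, C2 sp, C3 sp, C4 sp2, C5 sp2, C6 sp3, C7 sp2, C8 sp2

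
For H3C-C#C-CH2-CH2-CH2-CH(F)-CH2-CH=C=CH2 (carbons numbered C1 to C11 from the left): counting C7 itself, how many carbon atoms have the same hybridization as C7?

6

C7 is sp3 (only σ bonds).
C1: sp3 ✓
C2: sp
C3: sp
C4: sp3 ✓
C5: sp3 ✓
C6: sp3 ✓
C7: sp3 ✓
C8: sp3 ✓
C9: sp2
C10: sp
C11: sp2
6 carbons are sp3.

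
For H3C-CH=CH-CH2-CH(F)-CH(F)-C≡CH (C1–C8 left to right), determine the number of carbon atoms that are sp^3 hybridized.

4

C1: sp3 ✓
C2: sp2
C3: sp2
C4: sp3 ✓
C5: sp3 ✓
C6: sp3 ✓
C7: sp
C8: sp
C1, C4, C5, C6 → 4 sp3 carbons.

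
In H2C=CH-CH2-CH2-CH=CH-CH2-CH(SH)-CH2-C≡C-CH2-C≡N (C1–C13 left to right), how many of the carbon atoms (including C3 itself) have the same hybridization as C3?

C3 is sp3 (only σ bonds).
C1: sp2
C2: sp2
C3: sp3 ✓
C4: sp3 ✓
C5: sp2
C6: sp2
C7: sp3 ✓
C8: sp3 ✓
C9: sp3 ✓
C10: sp
C11: sp
C12: sp3 ✓
C13: sp
6 carbons are sp3.

6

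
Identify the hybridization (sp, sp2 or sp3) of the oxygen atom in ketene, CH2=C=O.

sp2

The oxygen atom (1 σ bond and 2 lone pairs, plus one π bond) has steric number 3: sp2.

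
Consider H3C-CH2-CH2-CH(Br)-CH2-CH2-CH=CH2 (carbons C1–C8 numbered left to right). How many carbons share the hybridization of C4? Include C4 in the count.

6

C4 is sp3 (only σ bonds).
C1: sp3 ✓
C2: sp3 ✓
C3: sp3 ✓
C4: sp3 ✓
C5: sp3 ✓
C6: sp3 ✓
C7: sp2
C8: sp2
6 carbons are sp3.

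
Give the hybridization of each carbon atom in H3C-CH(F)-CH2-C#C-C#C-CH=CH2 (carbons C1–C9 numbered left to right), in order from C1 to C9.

C1 sp3, C2 sp3, C3 sp3, C4 sp, C5 sp, C6 sp, C7 sp, C8 sp2, C9 sp2

C1 carries 4 σ bonds, giving a steric number of 4, so it is sp3.
C2 is sp3: 4 σ bonds, 4 electron-density regions.
C3: 4 σ bonds; 4 regions of electron density → sp3.
C4: 2 σ bonds, plus two π bonds — 2 electron domains, sp.
C5: 2 σ bonds, plus two π bonds — 2 electron domains, sp.
C6: 2 σ bonds, plus two π bonds — 2 electron domains, sp.
C7 is sp: 2 σ bonds, plus two π bonds, 2 electron-density regions.
C8: 3 σ bonds, plus one π bond; 3 regions of electron density → sp2.
C9 is sp2: 3 σ bonds, plus one π bond, 3 electron-density regions.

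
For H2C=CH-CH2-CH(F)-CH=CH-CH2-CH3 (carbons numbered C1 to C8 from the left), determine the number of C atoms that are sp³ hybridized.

C1: sp2
C2: sp2
C3: sp3 ✓
C4: sp3 ✓
C5: sp2
C6: sp2
C7: sp3 ✓
C8: sp3 ✓
C3, C4, C7, C8 → 4 sp3 carbons.

4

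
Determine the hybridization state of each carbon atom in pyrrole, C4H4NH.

Each carbon atom: 3 σ bonds, plus one π bond; 3 regions of electron density → sp2.

sp2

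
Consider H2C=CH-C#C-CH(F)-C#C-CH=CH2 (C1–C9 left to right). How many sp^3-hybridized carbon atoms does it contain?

C1: sp2
C2: sp2
C3: sp
C4: sp
C5: sp3 ✓
C6: sp
C7: sp
C8: sp2
C9: sp2
C5 → 1 sp3 carbon.

1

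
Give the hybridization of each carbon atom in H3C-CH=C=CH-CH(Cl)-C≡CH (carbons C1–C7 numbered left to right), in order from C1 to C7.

C1: 4 σ bonds; 4 regions of electron density → sp3.
C2 is sp2: 3 σ bonds, plus one π bond, 3 electron-density regions.
C3: 2 σ bonds, plus two π bonds; 2 regions of electron density → sp.
C4 is sp2: 3 σ bonds, plus one π bond, 3 electron-density regions.
C5 carries 4 σ bonds, giving a steric number of 4, so it is sp3.
C6 (2 σ bonds, plus two π bonds) has steric number 2: sp.
C7: 2 σ bonds, plus two π bonds — 2 electron domains, sp.

C1 sp3, C2 sp2, C3 sp, C4 sp2, C5 sp3, C6 sp, C7 sp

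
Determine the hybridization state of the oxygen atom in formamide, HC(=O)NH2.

sp2

The oxygen atom has 1 σ bond and 2 lone pairs, plus one π bond: steric number 3 → sp2.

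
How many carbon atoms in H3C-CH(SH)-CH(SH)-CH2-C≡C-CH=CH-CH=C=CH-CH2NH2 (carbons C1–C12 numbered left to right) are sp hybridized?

3

C1: sp3
C2: sp3
C3: sp3
C4: sp3
C5: sp ✓
C6: sp ✓
C7: sp2
C8: sp2
C9: sp2
C10: sp ✓
C11: sp2
C12: sp3
C5, C6, C10 → 3 sp carbons.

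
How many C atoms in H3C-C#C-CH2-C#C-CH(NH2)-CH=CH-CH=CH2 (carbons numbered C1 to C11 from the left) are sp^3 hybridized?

C1: sp3 ✓
C2: sp
C3: sp
C4: sp3 ✓
C5: sp
C6: sp
C7: sp3 ✓
C8: sp2
C9: sp2
C10: sp2
C11: sp2
C1, C4, C7 → 3 sp3 carbons.

3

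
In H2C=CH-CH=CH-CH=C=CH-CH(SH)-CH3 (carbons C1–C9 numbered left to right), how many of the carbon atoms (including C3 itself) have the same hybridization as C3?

6

C3 is sp2 (one π bond).
C1: sp2 ✓
C2: sp2 ✓
C3: sp2 ✓
C4: sp2 ✓
C5: sp2 ✓
C6: sp
C7: sp2 ✓
C8: sp3
C9: sp3
6 carbons are sp2.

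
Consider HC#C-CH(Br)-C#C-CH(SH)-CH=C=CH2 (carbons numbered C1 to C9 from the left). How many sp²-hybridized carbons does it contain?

2

C1: sp
C2: sp
C3: sp3
C4: sp
C5: sp
C6: sp3
C7: sp2 ✓
C8: sp
C9: sp2 ✓
C7, C9 → 2 sp2 carbons.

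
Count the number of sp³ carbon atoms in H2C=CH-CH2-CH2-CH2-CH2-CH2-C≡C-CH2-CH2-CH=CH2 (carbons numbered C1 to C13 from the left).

7

C1: sp2
C2: sp2
C3: sp3 ✓
C4: sp3 ✓
C5: sp3 ✓
C6: sp3 ✓
C7: sp3 ✓
C8: sp
C9: sp
C10: sp3 ✓
C11: sp3 ✓
C12: sp2
C13: sp2
C3, C4, C5, C6, C7, C10, C11 → 7 sp3 carbons.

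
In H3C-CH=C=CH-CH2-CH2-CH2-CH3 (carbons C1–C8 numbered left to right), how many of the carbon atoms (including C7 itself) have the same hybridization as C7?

C7 is sp3 (only σ bonds).
C1: sp3 ✓
C2: sp2
C3: sp
C4: sp2
C5: sp3 ✓
C6: sp3 ✓
C7: sp3 ✓
C8: sp3 ✓
5 carbons are sp3.

5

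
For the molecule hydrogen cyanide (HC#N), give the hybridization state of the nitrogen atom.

The nitrogen atom carries 1 σ bond and 1 lone pair, plus two π bonds, giving a steric number of 2, so it is sp.

sp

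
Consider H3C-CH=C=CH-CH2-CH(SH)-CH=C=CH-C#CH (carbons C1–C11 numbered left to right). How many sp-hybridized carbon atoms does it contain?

4

C1: sp3
C2: sp2
C3: sp ✓
C4: sp2
C5: sp3
C6: sp3
C7: sp2
C8: sp ✓
C9: sp2
C10: sp ✓
C11: sp ✓
C3, C8, C10, C11 → 4 sp carbons.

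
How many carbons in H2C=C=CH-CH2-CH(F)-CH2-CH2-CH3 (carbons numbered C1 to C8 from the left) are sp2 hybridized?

2

C1: sp2 ✓
C2: sp
C3: sp2 ✓
C4: sp3
C5: sp3
C6: sp3
C7: sp3
C8: sp3
C1, C3 → 2 sp2 carbons.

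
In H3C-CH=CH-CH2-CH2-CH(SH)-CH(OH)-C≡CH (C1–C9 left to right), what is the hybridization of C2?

sp^2

C2: 3 σ bonds, plus one π bond; 3 regions of electron density → sp2.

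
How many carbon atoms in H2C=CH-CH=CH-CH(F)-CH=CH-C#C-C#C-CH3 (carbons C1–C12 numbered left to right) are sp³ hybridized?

C1: sp2
C2: sp2
C3: sp2
C4: sp2
C5: sp3 ✓
C6: sp2
C7: sp2
C8: sp
C9: sp
C10: sp
C11: sp
C12: sp3 ✓
C5, C12 → 2 sp3 carbons.

2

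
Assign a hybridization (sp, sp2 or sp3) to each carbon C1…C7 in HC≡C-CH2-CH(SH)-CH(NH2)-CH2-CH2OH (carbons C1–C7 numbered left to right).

C1: 2 σ bonds, plus two π bonds; 2 regions of electron density → sp.
C2 (2 σ bonds, plus two π bonds) has steric number 2: sp.
C3 is sp3: 4 σ bonds, 4 electron-density regions.
C4: 4 σ bonds — 4 electron domains, sp3.
C5 is sp3: 4 σ bonds, 4 electron-density regions.
C6: 4 σ bonds; 4 regions of electron density → sp3.
C7 carries 4 σ bonds, giving a steric number of 4, so it is sp3.

C1 sp, C2 sp, C3 sp3, C4 sp3, C5 sp3, C6 sp3, C7 sp3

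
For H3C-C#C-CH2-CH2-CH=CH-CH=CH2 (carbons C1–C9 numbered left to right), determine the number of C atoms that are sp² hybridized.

4

C1: sp3
C2: sp
C3: sp
C4: sp3
C5: sp3
C6: sp2 ✓
C7: sp2 ✓
C8: sp2 ✓
C9: sp2 ✓
C6, C7, C8, C9 → 4 sp2 carbons.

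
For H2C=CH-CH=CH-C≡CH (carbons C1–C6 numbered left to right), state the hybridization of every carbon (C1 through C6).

C1 sp2, C2 sp2, C3 sp2, C4 sp2, C5 sp, C6 sp

C1 has 3 σ bonds, plus one π bond: steric number 3 → sp2.
C2 has 3 σ bonds, plus one π bond: steric number 3 → sp2.
C3: 3 σ bonds, plus one π bond; 3 regions of electron density → sp2.
C4 — 3 σ bonds, plus one π bond. Steric number 3, so sp2.
C5: 2 σ bonds, plus two π bonds — 2 electron domains, sp.
C6: 2 σ bonds, plus two π bonds — 2 electron domains, sp.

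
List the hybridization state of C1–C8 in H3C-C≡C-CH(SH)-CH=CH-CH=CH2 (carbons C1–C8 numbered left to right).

C1 is sp3: 4 σ bonds, 4 electron-density regions.
C2 has 2 σ bonds, plus two π bonds: steric number 2 → sp.
C3 (2 σ bonds, plus two π bonds) has steric number 2: sp.
C4 is sp3: 4 σ bonds, 4 electron-density regions.
C5 is sp2: 3 σ bonds, plus one π bond, 3 electron-density regions.
C6 has 3 σ bonds, plus one π bond: steric number 3 → sp2.
C7: 3 σ bonds, plus one π bond; 3 regions of electron density → sp2.
C8 is sp2: 3 σ bonds, plus one π bond, 3 electron-density regions.

C1 sp3, C2 sp, C3 sp, C4 sp3, C5 sp2, C6 sp2, C7 sp2, C8 sp2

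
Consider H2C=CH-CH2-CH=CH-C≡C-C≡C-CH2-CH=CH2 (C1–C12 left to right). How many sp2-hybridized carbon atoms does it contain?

6

C1: sp2 ✓
C2: sp2 ✓
C3: sp3
C4: sp2 ✓
C5: sp2 ✓
C6: sp
C7: sp
C8: sp
C9: sp
C10: sp3
C11: sp2 ✓
C12: sp2 ✓
C1, C2, C4, C5, C11, C12 → 6 sp2 carbons.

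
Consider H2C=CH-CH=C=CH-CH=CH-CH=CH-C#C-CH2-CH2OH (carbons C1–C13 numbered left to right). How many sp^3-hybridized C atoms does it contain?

C1: sp2
C2: sp2
C3: sp2
C4: sp
C5: sp2
C6: sp2
C7: sp2
C8: sp2
C9: sp2
C10: sp
C11: sp
C12: sp3 ✓
C13: sp3 ✓
C12, C13 → 2 sp3 carbons.

2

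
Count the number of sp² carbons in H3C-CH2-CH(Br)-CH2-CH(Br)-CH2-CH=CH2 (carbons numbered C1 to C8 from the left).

C1: sp3
C2: sp3
C3: sp3
C4: sp3
C5: sp3
C6: sp3
C7: sp2 ✓
C8: sp2 ✓
C7, C8 → 2 sp2 carbons.

2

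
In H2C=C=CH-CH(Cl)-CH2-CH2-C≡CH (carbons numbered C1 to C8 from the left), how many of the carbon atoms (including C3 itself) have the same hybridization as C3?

2

C3 is sp2 (one π bond).
C1: sp2 ✓
C2: sp
C3: sp2 ✓
C4: sp3
C5: sp3
C6: sp3
C7: sp
C8: sp
2 carbons are sp2.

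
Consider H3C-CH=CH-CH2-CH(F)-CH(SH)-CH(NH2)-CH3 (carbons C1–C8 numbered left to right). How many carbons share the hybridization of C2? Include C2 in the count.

2

C2 is sp2 (one π bond).
C1: sp3
C2: sp2 ✓
C3: sp2 ✓
C4: sp3
C5: sp3
C6: sp3
C7: sp3
C8: sp3
2 carbons are sp2.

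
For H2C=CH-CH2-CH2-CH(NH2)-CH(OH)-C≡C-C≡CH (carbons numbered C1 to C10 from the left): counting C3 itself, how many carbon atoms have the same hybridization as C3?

C3 is sp3 (only σ bonds).
C1: sp2
C2: sp2
C3: sp3 ✓
C4: sp3 ✓
C5: sp3 ✓
C6: sp3 ✓
C7: sp
C8: sp
C9: sp
C10: sp
4 carbons are sp3.

4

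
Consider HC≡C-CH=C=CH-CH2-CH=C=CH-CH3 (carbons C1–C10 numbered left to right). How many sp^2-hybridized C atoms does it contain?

4

C1: sp
C2: sp
C3: sp2 ✓
C4: sp
C5: sp2 ✓
C6: sp3
C7: sp2 ✓
C8: sp
C9: sp2 ✓
C10: sp3
C3, C5, C7, C9 → 4 sp2 carbons.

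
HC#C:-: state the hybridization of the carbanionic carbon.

sp

One σ bond + one lone pair = steric number 2 → sp.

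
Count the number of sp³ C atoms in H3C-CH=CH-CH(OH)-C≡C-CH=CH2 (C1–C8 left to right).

2

C1: sp3 ✓
C2: sp2
C3: sp2
C4: sp3 ✓
C5: sp
C6: sp
C7: sp2
C8: sp2
C1, C4 → 2 sp3 carbons.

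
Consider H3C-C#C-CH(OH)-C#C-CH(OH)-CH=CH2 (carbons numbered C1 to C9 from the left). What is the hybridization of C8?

sp²

C8 has 3 σ bonds, plus one π bond: steric number 3 → sp2.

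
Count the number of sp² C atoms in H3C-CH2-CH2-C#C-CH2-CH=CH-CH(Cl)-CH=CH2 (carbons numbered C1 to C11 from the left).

4

C1: sp3
C2: sp3
C3: sp3
C4: sp
C5: sp
C6: sp3
C7: sp2 ✓
C8: sp2 ✓
C9: sp3
C10: sp2 ✓
C11: sp2 ✓
C7, C8, C10, C11 → 4 sp2 carbons.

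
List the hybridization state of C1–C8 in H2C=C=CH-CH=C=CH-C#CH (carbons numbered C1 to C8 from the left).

C1 sp2, C2 sp, C3 sp2, C4 sp2, C5 sp, C6 sp2, C7 sp, C8 sp

C1 — 3 σ bonds, plus one π bond. Steric number 3, so sp2.
C2 — 2 σ bonds, plus two π bonds. Steric number 2, so sp.
C3: 3 σ bonds, plus one π bond — 3 electron domains, sp2.
C4 has 3 σ bonds, plus one π bond: steric number 3 → sp2.
C5 is sp: 2 σ bonds, plus two π bonds, 2 electron-density regions.
C6 — 3 σ bonds, plus one π bond. Steric number 3, so sp2.
C7: 2 σ bonds, plus two π bonds; 2 regions of electron density → sp.
C8 (2 σ bonds, plus two π bonds) has steric number 2: sp.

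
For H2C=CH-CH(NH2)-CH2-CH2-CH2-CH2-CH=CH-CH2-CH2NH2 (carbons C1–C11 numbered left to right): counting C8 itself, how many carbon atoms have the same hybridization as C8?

C8 is sp2 (one π bond).
C1: sp2 ✓
C2: sp2 ✓
C3: sp3
C4: sp3
C5: sp3
C6: sp3
C7: sp3
C8: sp2 ✓
C9: sp2 ✓
C10: sp3
C11: sp3
4 carbons are sp2.

4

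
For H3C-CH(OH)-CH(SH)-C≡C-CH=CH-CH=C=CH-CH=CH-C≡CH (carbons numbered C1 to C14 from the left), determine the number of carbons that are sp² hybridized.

6

C1: sp3
C2: sp3
C3: sp3
C4: sp
C5: sp
C6: sp2 ✓
C7: sp2 ✓
C8: sp2 ✓
C9: sp
C10: sp2 ✓
C11: sp2 ✓
C12: sp2 ✓
C13: sp
C14: sp
C6, C7, C8, C10, C11, C12 → 6 sp2 carbons.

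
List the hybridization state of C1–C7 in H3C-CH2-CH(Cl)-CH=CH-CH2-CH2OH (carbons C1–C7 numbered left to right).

C1 sp3, C2 sp3, C3 sp3, C4 sp2, C5 sp2, C6 sp3, C7 sp3

C1: 4 σ bonds; 4 regions of electron density → sp3.
C2 carries 4 σ bonds, giving a steric number of 4, so it is sp3.
C3 is sp3: 4 σ bonds, 4 electron-density regions.
C4 — 3 σ bonds, plus one π bond. Steric number 3, so sp2.
C5 carries 3 σ bonds, plus one π bond, giving a steric number of 3, so it is sp2.
C6 carries 4 σ bonds, giving a steric number of 4, so it is sp3.
C7 is sp3: 4 σ bonds, 4 electron-density regions.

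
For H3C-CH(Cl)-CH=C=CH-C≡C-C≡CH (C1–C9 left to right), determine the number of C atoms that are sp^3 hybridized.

2

C1: sp3 ✓
C2: sp3 ✓
C3: sp2
C4: sp
C5: sp2
C6: sp
C7: sp
C8: sp
C9: sp
C1, C2 → 2 sp3 carbons.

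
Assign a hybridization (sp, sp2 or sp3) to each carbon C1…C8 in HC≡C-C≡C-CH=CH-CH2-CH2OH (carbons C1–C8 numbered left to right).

C1 carries 2 σ bonds, plus two π bonds, giving a steric number of 2, so it is sp.
C2 is sp: 2 σ bonds, plus two π bonds, 2 electron-density regions.
C3 is sp: 2 σ bonds, plus two π bonds, 2 electron-density regions.
C4 (2 σ bonds, plus two π bonds) has steric number 2: sp.
C5 (3 σ bonds, plus one π bond) has steric number 3: sp2.
C6 (3 σ bonds, plus one π bond) has steric number 3: sp2.
C7 (4 σ bonds) has steric number 4: sp3.
C8: 4 σ bonds — 4 electron domains, sp3.

C1 sp, C2 sp, C3 sp, C4 sp, C5 sp2, C6 sp2, C7 sp3, C8 sp3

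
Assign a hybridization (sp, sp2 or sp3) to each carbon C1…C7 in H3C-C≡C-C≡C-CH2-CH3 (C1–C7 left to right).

C1 (4 σ bonds) has steric number 4: sp3.
C2 (2 σ bonds, plus two π bonds) has steric number 2: sp.
C3: 2 σ bonds, plus two π bonds — 2 electron domains, sp.
C4 is sp: 2 σ bonds, plus two π bonds, 2 electron-density regions.
C5 carries 2 σ bonds, plus two π bonds, giving a steric number of 2, so it is sp.
C6 (4 σ bonds) has steric number 4: sp3.
C7 has 4 σ bonds: steric number 4 → sp3.

C1 sp3, C2 sp, C3 sp, C4 sp, C5 sp, C6 sp3, C7 sp3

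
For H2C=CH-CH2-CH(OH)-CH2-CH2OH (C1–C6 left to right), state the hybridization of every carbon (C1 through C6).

C1 is sp2: 3 σ bonds, plus one π bond, 3 electron-density regions.
C2: 3 σ bonds, plus one π bond — 3 electron domains, sp2.
C3 has 4 σ bonds: steric number 4 → sp3.
C4: 4 σ bonds — 4 electron domains, sp3.
C5 (4 σ bonds) has steric number 4: sp3.
C6 carries 4 σ bonds, giving a steric number of 4, so it is sp3.

C1 sp2, C2 sp2, C3 sp3, C4 sp3, C5 sp3, C6 sp3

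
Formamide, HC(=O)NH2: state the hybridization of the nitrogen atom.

sp^2

Amide resonance delocalises the N lone pair; N is planar sp2.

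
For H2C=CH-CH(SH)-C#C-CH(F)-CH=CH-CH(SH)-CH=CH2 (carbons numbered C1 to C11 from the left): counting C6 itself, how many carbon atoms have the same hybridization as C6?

3

C6 is sp3 (only σ bonds).
C1: sp2
C2: sp2
C3: sp3 ✓
C4: sp
C5: sp
C6: sp3 ✓
C7: sp2
C8: sp2
C9: sp3 ✓
C10: sp2
C11: sp2
3 carbons are sp3.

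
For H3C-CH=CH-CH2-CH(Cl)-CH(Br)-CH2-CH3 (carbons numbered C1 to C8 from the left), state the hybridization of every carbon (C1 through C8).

C1 sp3, C2 sp2, C3 sp2, C4 sp3, C5 sp3, C6 sp3, C7 sp3, C8 sp3

C1 — 4 σ bonds. Steric number 4, so sp3.
C2: 3 σ bonds, plus one π bond; 3 regions of electron density → sp2.
C3: 3 σ bonds, plus one π bond; 3 regions of electron density → sp2.
C4: 4 σ bonds; 4 regions of electron density → sp3.
C5: 4 σ bonds — 4 electron domains, sp3.
C6 is sp3: 4 σ bonds, 4 electron-density regions.
C7 has 4 σ bonds: steric number 4 → sp3.
C8 is sp3: 4 σ bonds, 4 electron-density regions.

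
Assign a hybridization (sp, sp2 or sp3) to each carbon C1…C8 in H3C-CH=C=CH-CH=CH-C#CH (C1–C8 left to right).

C1 is sp3: 4 σ bonds, 4 electron-density regions.
C2 has 3 σ bonds, plus one π bond: steric number 3 → sp2.
C3: 2 σ bonds, plus two π bonds — 2 electron domains, sp.
C4 — 3 σ bonds, plus one π bond. Steric number 3, so sp2.
C5 has 3 σ bonds, plus one π bond: steric number 3 → sp2.
C6: 3 σ bonds, plus one π bond — 3 electron domains, sp2.
C7: 2 σ bonds, plus two π bonds; 2 regions of electron density → sp.
C8 (2 σ bonds, plus two π bonds) has steric number 2: sp.

C1 sp3, C2 sp2, C3 sp, C4 sp2, C5 sp2, C6 sp2, C7 sp, C8 sp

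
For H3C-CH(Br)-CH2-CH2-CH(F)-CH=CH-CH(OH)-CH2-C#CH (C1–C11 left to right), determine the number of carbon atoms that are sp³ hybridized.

7

C1: sp3 ✓
C2: sp3 ✓
C3: sp3 ✓
C4: sp3 ✓
C5: sp3 ✓
C6: sp2
C7: sp2
C8: sp3 ✓
C9: sp3 ✓
C10: sp
C11: sp
C1, C2, C3, C4, C5, C8, C9 → 7 sp3 carbons.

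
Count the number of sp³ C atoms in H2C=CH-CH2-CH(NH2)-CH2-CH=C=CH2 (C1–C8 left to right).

C1: sp2
C2: sp2
C3: sp3 ✓
C4: sp3 ✓
C5: sp3 ✓
C6: sp2
C7: sp
C8: sp2
C3, C4, C5 → 3 sp3 carbons.

3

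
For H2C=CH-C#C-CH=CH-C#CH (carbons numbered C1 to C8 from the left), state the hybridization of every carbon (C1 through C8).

C1 — 3 σ bonds, plus one π bond. Steric number 3, so sp2.
C2 has 3 σ bonds, plus one π bond: steric number 3 → sp2.
C3 — 2 σ bonds, plus two π bonds. Steric number 2, so sp.
C4 (2 σ bonds, plus two π bonds) has steric number 2: sp.
C5: 3 σ bonds, plus one π bond — 3 electron domains, sp2.
C6: 3 σ bonds, plus one π bond — 3 electron domains, sp2.
C7 has 2 σ bonds, plus two π bonds: steric number 2 → sp.
C8 — 2 σ bonds, plus two π bonds. Steric number 2, so sp.

C1 sp2, C2 sp2, C3 sp, C4 sp, C5 sp2, C6 sp2, C7 sp, C8 sp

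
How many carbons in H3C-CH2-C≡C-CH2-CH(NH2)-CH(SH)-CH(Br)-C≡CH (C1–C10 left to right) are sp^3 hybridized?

C1: sp3 ✓
C2: sp3 ✓
C3: sp
C4: sp
C5: sp3 ✓
C6: sp3 ✓
C7: sp3 ✓
C8: sp3 ✓
C9: sp
C10: sp
C1, C2, C5, C6, C7, C8 → 6 sp3 carbons.

6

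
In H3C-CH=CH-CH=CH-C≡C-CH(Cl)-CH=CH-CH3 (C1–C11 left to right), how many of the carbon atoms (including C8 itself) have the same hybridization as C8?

C8 is sp3 (only σ bonds).
C1: sp3 ✓
C2: sp2
C3: sp2
C4: sp2
C5: sp2
C6: sp
C7: sp
C8: sp3 ✓
C9: sp2
C10: sp2
C11: sp3 ✓
3 carbons are sp3.

3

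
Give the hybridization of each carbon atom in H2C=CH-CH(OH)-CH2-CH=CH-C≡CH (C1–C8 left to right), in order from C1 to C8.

C1 sp2, C2 sp2, C3 sp3, C4 sp3, C5 sp2, C6 sp2, C7 sp, C8 sp

C1 is sp2: 3 σ bonds, plus one π bond, 3 electron-density regions.
C2 carries 3 σ bonds, plus one π bond, giving a steric number of 3, so it is sp2.
C3: 4 σ bonds — 4 electron domains, sp3.
C4 has 4 σ bonds: steric number 4 → sp3.
C5 (3 σ bonds, plus one π bond) has steric number 3: sp2.
C6 has 3 σ bonds, plus one π bond: steric number 3 → sp2.
C7 has 2 σ bonds, plus two π bonds: steric number 2 → sp.
C8 is sp: 2 σ bonds, plus two π bonds, 2 electron-density regions.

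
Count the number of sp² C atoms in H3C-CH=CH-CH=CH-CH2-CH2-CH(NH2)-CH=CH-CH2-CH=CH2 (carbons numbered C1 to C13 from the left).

8

C1: sp3
C2: sp2 ✓
C3: sp2 ✓
C4: sp2 ✓
C5: sp2 ✓
C6: sp3
C7: sp3
C8: sp3
C9: sp2 ✓
C10: sp2 ✓
C11: sp3
C12: sp2 ✓
C13: sp2 ✓
C2, C3, C4, C5, C9, C10, C12, C13 → 8 sp2 carbons.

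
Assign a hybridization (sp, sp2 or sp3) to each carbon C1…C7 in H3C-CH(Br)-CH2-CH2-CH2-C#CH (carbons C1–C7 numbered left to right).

C1 sp3, C2 sp3, C3 sp3, C4 sp3, C5 sp3, C6 sp, C7 sp

C1 (4 σ bonds) has steric number 4: sp3.
C2 is sp3: 4 σ bonds, 4 electron-density regions.
C3 — 4 σ bonds. Steric number 4, so sp3.
C4 has 4 σ bonds: steric number 4 → sp3.
C5: 4 σ bonds — 4 electron domains, sp3.
C6 has 2 σ bonds, plus two π bonds: steric number 2 → sp.
C7: 2 σ bonds, plus two π bonds; 2 regions of electron density → sp.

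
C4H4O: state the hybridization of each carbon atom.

Each carbon atom has 3 σ bonds, plus one π bond: steric number 3 → sp2.

sp²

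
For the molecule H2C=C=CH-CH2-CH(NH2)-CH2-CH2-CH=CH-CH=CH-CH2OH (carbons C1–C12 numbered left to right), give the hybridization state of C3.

C3: 3 σ bonds, plus one π bond; 3 regions of electron density → sp2.

sp^2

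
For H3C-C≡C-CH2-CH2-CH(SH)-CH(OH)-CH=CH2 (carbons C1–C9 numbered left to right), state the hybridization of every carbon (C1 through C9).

C1 sp3, C2 sp, C3 sp, C4 sp3, C5 sp3, C6 sp3, C7 sp3, C8 sp2, C9 sp2

C1: 4 σ bonds; 4 regions of electron density → sp3.
C2 — 2 σ bonds, plus two π bonds. Steric number 2, so sp.
C3: 2 σ bonds, plus two π bonds; 2 regions of electron density → sp.
C4: 4 σ bonds — 4 electron domains, sp3.
C5 (4 σ bonds) has steric number 4: sp3.
C6: 4 σ bonds — 4 electron domains, sp3.
C7 — 4 σ bonds. Steric number 4, so sp3.
C8: 3 σ bonds, plus one π bond — 3 electron domains, sp2.
C9: 3 σ bonds, plus one π bond; 3 regions of electron density → sp2.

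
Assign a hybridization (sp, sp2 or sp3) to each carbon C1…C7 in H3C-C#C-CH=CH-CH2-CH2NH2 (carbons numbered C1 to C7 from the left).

C1: 4 σ bonds; 4 regions of electron density → sp3.
C2 — 2 σ bonds, plus two π bonds. Steric number 2, so sp.
C3 (2 σ bonds, plus two π bonds) has steric number 2: sp.
C4 (3 σ bonds, plus one π bond) has steric number 3: sp2.
C5 (3 σ bonds, plus one π bond) has steric number 3: sp2.
C6 is sp3: 4 σ bonds, 4 electron-density regions.
C7 (4 σ bonds) has steric number 4: sp3.

C1 sp3, C2 sp, C3 sp, C4 sp2, C5 sp2, C6 sp3, C7 sp3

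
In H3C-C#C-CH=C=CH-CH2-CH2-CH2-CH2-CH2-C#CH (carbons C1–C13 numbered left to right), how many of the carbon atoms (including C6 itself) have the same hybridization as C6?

2

C6 is sp2 (one π bond).
C1: sp3
C2: sp
C3: sp
C4: sp2 ✓
C5: sp
C6: sp2 ✓
C7: sp3
C8: sp3
C9: sp3
C10: sp3
C11: sp3
C12: sp
C13: sp
2 carbons are sp2.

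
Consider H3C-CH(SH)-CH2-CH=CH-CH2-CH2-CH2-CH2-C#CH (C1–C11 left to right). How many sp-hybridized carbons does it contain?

2

C1: sp3
C2: sp3
C3: sp3
C4: sp2
C5: sp2
C6: sp3
C7: sp3
C8: sp3
C9: sp3
C10: sp ✓
C11: sp ✓
C10, C11 → 2 sp carbons.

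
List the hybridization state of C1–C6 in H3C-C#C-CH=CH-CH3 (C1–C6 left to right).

C1 sp3, C2 sp, C3 sp, C4 sp2, C5 sp2, C6 sp3

C1 has 4 σ bonds: steric number 4 → sp3.
C2 (2 σ bonds, plus two π bonds) has steric number 2: sp.
C3 (2 σ bonds, plus two π bonds) has steric number 2: sp.
C4 — 3 σ bonds, plus one π bond. Steric number 3, so sp2.
C5 is sp2: 3 σ bonds, plus one π bond, 3 electron-density regions.
C6: 4 σ bonds; 4 regions of electron density → sp3.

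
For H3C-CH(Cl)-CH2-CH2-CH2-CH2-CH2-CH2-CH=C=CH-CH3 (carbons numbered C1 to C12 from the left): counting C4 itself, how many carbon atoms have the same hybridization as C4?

C4 is sp3 (only σ bonds).
C1: sp3 ✓
C2: sp3 ✓
C3: sp3 ✓
C4: sp3 ✓
C5: sp3 ✓
C6: sp3 ✓
C7: sp3 ✓
C8: sp3 ✓
C9: sp2
C10: sp
C11: sp2
C12: sp3 ✓
9 carbons are sp3.

9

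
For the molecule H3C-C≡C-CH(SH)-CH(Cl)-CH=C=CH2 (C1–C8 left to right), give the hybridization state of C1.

C1 carries 4 σ bonds, giving a steric number of 4, so it is sp3.

sp3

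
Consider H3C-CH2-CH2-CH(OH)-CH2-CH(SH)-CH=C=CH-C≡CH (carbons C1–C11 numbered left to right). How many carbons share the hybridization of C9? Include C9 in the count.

2

C9 is sp2 (one π bond).
C1: sp3
C2: sp3
C3: sp3
C4: sp3
C5: sp3
C6: sp3
C7: sp2 ✓
C8: sp
C9: sp2 ✓
C10: sp
C11: sp
2 carbons are sp2.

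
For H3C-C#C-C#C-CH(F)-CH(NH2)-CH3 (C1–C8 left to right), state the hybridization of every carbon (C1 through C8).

C1 (4 σ bonds) has steric number 4: sp3.
C2 has 2 σ bonds, plus two π bonds: steric number 2 → sp.
C3 carries 2 σ bonds, plus two π bonds, giving a steric number of 2, so it is sp.
C4 carries 2 σ bonds, plus two π bonds, giving a steric number of 2, so it is sp.
C5 — 2 σ bonds, plus two π bonds. Steric number 2, so sp.
C6 is sp3: 4 σ bonds, 4 electron-density regions.
C7 has 4 σ bonds: steric number 4 → sp3.
C8: 4 σ bonds; 4 regions of electron density → sp3.

C1 sp3, C2 sp, C3 sp, C4 sp, C5 sp, C6 sp3, C7 sp3, C8 sp3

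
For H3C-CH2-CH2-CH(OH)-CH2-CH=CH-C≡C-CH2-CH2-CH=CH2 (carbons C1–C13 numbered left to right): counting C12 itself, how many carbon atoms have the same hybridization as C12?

4

C12 is sp2 (one π bond).
C1: sp3
C2: sp3
C3: sp3
C4: sp3
C5: sp3
C6: sp2 ✓
C7: sp2 ✓
C8: sp
C9: sp
C10: sp3
C11: sp3
C12: sp2 ✓
C13: sp2 ✓
4 carbons are sp2.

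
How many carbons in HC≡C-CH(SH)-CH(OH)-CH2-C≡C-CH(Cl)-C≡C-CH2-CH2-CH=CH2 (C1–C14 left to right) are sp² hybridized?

C1: sp
C2: sp
C3: sp3
C4: sp3
C5: sp3
C6: sp
C7: sp
C8: sp3
C9: sp
C10: sp
C11: sp3
C12: sp3
C13: sp2 ✓
C14: sp2 ✓
C13, C14 → 2 sp2 carbons.

2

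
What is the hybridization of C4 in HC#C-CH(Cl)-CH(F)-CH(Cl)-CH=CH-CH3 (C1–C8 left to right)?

C4: 4 σ bonds — 4 electron domains, sp3.

sp3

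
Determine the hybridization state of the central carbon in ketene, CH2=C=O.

The central carbon: 2 σ bonds, plus two π bonds; 2 regions of electron density → sp.

sp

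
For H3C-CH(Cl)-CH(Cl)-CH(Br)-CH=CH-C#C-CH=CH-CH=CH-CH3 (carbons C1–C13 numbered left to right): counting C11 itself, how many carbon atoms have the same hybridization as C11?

6

C11 is sp2 (one π bond).
C1: sp3
C2: sp3
C3: sp3
C4: sp3
C5: sp2 ✓
C6: sp2 ✓
C7: sp
C8: sp
C9: sp2 ✓
C10: sp2 ✓
C11: sp2 ✓
C12: sp2 ✓
C13: sp3
6 carbons are sp2.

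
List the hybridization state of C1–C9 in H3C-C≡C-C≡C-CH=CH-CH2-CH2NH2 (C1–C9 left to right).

C1 sp3, C2 sp, C3 sp, C4 sp, C5 sp, C6 sp2, C7 sp2, C8 sp3, C9 sp3

C1 (4 σ bonds) has steric number 4: sp3.
C2 carries 2 σ bonds, plus two π bonds, giving a steric number of 2, so it is sp.
C3 is sp: 2 σ bonds, plus two π bonds, 2 electron-density regions.
C4 is sp: 2 σ bonds, plus two π bonds, 2 electron-density regions.
C5: 2 σ bonds, plus two π bonds — 2 electron domains, sp.
C6: 3 σ bonds, plus one π bond — 3 electron domains, sp2.
C7: 3 σ bonds, plus one π bond; 3 regions of electron density → sp2.
C8 (4 σ bonds) has steric number 4: sp3.
C9 (4 σ bonds) has steric number 4: sp3.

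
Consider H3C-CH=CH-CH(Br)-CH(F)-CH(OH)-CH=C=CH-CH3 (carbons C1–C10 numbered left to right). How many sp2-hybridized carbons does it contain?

4

C1: sp3
C2: sp2 ✓
C3: sp2 ✓
C4: sp3
C5: sp3
C6: sp3
C7: sp2 ✓
C8: sp
C9: sp2 ✓
C10: sp3
C2, C3, C7, C9 → 4 sp2 carbons.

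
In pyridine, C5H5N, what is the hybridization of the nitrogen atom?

sp²

N has two σ bonds and one lone pair in the ring plane (steric number 3 → sp2); its p orbital contributes one electron to the aromatic π system via the C=N double bond.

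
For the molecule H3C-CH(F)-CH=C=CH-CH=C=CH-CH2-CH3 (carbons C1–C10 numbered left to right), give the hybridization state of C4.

C4 (2 σ bonds, plus two π bonds) has steric number 2: sp.

sp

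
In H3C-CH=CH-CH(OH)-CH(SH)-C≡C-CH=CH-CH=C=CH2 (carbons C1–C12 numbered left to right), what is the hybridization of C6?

C6: 2 σ bonds, plus two π bonds — 2 electron domains, sp.

sp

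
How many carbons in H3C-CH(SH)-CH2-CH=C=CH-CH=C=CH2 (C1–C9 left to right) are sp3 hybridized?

C1: sp3 ✓
C2: sp3 ✓
C3: sp3 ✓
C4: sp2
C5: sp
C6: sp2
C7: sp2
C8: sp
C9: sp2
C1, C2, C3 → 3 sp3 carbons.

3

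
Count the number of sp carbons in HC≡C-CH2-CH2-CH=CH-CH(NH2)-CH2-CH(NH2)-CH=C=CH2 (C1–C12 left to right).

3

C1: sp ✓
C2: sp ✓
C3: sp3
C4: sp3
C5: sp2
C6: sp2
C7: sp3
C8: sp3
C9: sp3
C10: sp2
C11: sp ✓
C12: sp2
C1, C2, C11 → 3 sp carbons.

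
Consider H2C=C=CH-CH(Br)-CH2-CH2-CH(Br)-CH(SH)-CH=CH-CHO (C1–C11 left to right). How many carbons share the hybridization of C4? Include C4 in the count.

5

C4 is sp3 (only σ bonds).
C1: sp2
C2: sp
C3: sp2
C4: sp3 ✓
C5: sp3 ✓
C6: sp3 ✓
C7: sp3 ✓
C8: sp3 ✓
C9: sp2
C10: sp2
C11: sp2
5 carbons are sp3.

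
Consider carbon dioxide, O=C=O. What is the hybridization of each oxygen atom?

One σ bond + two lone pairs = steric number 3 → sp2.

sp^2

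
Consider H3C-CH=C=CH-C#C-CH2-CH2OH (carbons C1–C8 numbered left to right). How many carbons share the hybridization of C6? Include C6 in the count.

C6 is sp (two π bonds).
C1: sp3
C2: sp2
C3: sp ✓
C4: sp2
C5: sp ✓
C6: sp ✓
C7: sp3
C8: sp3
3 carbons are sp.

3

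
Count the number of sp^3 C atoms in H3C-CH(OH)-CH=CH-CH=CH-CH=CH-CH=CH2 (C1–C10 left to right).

2

C1: sp3 ✓
C2: sp3 ✓
C3: sp2
C4: sp2
C5: sp2
C6: sp2
C7: sp2
C8: sp2
C9: sp2
C10: sp2
C1, C2 → 2 sp3 carbons.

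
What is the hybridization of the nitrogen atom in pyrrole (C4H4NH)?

sp²

N has three σ bonds; its lone pair occupies the p orbital and is part of the aromatic π system, so N is sp2 (not the sp3 a naive steric count of 4 would give).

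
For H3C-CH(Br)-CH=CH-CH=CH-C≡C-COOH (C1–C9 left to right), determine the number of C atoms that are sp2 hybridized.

C1: sp3
C2: sp3
C3: sp2 ✓
C4: sp2 ✓
C5: sp2 ✓
C6: sp2 ✓
C7: sp
C8: sp
C9: sp2 ✓
C3, C4, C5, C6, C9 → 5 sp2 carbons.

5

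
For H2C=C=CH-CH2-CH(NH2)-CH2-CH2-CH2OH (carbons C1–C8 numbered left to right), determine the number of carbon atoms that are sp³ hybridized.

5

C1: sp2
C2: sp
C3: sp2
C4: sp3 ✓
C5: sp3 ✓
C6: sp3 ✓
C7: sp3 ✓
C8: sp3 ✓
C4, C5, C6, C7, C8 → 5 sp3 carbons.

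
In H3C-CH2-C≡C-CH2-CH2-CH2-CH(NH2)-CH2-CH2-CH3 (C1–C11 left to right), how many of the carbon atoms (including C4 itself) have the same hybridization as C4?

2

C4 is sp (two π bonds).
C1: sp3
C2: sp3
C3: sp ✓
C4: sp ✓
C5: sp3
C6: sp3
C7: sp3
C8: sp3
C9: sp3
C10: sp3
C11: sp3
2 carbons are sp.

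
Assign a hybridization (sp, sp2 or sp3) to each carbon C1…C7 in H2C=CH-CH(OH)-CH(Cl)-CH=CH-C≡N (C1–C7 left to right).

C1 sp2, C2 sp2, C3 sp3, C4 sp3, C5 sp2, C6 sp2, C7 sp

C1: 3 σ bonds, plus one π bond — 3 electron domains, sp2.
C2: 3 σ bonds, plus one π bond; 3 regions of electron density → sp2.
C3 carries 4 σ bonds, giving a steric number of 4, so it is sp3.
C4: 4 σ bonds — 4 electron domains, sp3.
C5 is sp2: 3 σ bonds, plus one π bond, 3 electron-density regions.
C6: 3 σ bonds, plus one π bond — 3 electron domains, sp2.
C7 — 2 σ bonds, plus two π bonds. Steric number 2, so sp.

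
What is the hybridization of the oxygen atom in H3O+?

sp³

Three σ bonds + one lone pair = steric number 4 → sp3.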